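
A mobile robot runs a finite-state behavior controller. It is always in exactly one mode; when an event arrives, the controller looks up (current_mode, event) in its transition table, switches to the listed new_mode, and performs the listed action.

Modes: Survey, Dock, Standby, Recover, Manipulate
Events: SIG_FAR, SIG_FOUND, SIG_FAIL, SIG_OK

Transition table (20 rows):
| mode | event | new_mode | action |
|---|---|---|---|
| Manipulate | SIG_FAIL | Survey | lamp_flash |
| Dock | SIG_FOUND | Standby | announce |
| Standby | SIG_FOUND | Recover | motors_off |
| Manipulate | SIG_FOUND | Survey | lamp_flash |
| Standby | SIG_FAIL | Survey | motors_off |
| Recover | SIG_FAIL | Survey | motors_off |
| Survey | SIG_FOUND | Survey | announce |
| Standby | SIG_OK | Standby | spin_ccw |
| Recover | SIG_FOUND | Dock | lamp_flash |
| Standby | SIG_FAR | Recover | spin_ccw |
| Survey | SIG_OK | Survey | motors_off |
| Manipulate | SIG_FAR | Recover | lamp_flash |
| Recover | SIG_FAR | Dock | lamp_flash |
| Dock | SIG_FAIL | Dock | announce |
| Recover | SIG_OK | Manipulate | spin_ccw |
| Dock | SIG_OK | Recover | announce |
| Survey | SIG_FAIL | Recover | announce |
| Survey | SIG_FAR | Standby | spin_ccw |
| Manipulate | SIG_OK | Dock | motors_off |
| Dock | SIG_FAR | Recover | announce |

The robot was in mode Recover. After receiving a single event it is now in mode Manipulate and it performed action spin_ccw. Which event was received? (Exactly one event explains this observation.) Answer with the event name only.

SIG_OK

try SIG_FAR: (Recover, SIG_FAR) → (Dock, lamp_flash)
try SIG_FOUND: (Recover, SIG_FOUND) → (Dock, lamp_flash)
try SIG_FAIL: (Recover, SIG_FAIL) → (Survey, motors_off)
try SIG_OK: (Recover, SIG_OK) → (Manipulate, spin_ccw)  ← matches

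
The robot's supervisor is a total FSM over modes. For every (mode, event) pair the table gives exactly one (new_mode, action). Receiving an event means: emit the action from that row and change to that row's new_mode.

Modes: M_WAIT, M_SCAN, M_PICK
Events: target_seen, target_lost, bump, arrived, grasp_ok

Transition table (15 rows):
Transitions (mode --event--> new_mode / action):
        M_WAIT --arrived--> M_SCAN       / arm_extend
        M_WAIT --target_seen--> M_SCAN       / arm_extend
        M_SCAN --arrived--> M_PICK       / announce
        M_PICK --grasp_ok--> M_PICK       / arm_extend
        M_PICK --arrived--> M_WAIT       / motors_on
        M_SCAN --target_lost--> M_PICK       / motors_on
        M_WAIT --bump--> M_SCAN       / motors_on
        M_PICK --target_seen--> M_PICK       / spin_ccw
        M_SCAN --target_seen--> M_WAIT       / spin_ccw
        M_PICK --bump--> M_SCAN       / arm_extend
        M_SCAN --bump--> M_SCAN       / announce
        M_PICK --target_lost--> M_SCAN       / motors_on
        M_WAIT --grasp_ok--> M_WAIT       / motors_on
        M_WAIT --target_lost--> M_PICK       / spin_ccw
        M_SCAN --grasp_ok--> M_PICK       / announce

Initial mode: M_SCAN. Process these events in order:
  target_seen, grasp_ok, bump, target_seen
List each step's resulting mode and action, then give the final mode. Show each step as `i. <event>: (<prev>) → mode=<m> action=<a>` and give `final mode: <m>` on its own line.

1. target_seen: (M_SCAN) → mode=M_WAIT action=spin_ccw
2. grasp_ok: (M_WAIT) → mode=M_WAIT action=motors_on
3. bump: (M_WAIT) → mode=M_SCAN action=motors_on
4. target_seen: (M_SCAN) → mode=M_WAIT action=spin_ccw

final mode: M_WAIT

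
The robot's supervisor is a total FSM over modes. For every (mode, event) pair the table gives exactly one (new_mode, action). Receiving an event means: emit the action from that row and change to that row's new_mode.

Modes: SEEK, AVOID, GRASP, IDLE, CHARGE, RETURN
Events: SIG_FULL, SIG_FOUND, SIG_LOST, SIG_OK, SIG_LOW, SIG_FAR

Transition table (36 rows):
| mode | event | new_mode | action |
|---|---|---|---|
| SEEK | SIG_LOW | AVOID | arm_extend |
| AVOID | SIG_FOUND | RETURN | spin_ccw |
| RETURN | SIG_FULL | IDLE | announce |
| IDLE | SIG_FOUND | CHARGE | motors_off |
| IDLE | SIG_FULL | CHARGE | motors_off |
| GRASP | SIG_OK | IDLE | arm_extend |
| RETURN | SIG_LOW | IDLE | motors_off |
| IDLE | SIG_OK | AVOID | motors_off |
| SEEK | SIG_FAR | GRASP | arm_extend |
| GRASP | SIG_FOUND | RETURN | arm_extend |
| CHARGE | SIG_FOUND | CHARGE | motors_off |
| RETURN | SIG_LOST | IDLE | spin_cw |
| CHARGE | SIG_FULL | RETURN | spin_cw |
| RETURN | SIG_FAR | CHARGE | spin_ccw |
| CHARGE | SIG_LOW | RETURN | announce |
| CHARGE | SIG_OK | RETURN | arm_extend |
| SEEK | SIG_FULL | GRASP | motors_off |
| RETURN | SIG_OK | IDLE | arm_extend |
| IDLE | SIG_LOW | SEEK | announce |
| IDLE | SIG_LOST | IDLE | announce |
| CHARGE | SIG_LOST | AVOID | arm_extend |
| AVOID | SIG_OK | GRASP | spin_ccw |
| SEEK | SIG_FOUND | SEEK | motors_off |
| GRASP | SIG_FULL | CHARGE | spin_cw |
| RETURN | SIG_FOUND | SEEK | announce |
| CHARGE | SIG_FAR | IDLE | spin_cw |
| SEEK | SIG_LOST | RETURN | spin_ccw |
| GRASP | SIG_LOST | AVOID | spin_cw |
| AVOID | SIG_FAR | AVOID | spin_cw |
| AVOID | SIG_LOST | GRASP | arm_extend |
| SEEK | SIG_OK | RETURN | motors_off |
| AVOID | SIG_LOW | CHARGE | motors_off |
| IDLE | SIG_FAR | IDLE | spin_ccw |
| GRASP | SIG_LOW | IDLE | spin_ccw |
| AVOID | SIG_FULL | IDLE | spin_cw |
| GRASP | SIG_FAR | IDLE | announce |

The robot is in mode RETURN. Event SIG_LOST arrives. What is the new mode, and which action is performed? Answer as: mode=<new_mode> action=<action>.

current mode = RETURN; filter table to that mode:
  (RETURN, SIG_FULL) → (IDLE, announce)
  (RETURN, SIG_LOW) → (IDLE, motors_off)
  (RETURN, SIG_LOST) → (IDLE, spin_cw)  ← event matches
  (RETURN, SIG_FAR) → (CHARGE, spin_ccw)
  (RETURN, SIG_OK) → (IDLE, arm_extend)
  (RETURN, SIG_FOUND) → (SEEK, announce)
event = SIG_LOST selects (IDLE, spin_cw)

mode=IDLE action=spin_cw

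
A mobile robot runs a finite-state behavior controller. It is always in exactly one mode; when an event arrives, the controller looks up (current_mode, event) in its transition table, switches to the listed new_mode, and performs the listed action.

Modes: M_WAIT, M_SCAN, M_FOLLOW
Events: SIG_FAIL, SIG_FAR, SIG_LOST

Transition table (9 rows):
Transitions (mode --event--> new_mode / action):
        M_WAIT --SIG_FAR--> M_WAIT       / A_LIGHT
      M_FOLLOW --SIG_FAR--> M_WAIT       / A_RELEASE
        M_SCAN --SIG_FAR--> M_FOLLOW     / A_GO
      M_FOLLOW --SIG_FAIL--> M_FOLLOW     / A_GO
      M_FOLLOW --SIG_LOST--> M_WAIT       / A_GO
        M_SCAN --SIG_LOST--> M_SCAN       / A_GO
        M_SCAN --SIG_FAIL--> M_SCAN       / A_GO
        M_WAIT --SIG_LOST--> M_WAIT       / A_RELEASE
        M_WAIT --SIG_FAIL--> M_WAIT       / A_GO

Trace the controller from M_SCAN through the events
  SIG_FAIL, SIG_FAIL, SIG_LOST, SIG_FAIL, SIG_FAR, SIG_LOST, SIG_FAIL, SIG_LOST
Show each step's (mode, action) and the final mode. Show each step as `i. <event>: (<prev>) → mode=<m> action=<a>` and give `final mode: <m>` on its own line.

1. SIG_FAIL: (M_SCAN) → mode=M_SCAN action=A_GO
2. SIG_FAIL: (M_SCAN) → mode=M_SCAN action=A_GO
3. SIG_LOST: (M_SCAN) → mode=M_SCAN action=A_GO
4. SIG_FAIL: (M_SCAN) → mode=M_SCAN action=A_GO
5. SIG_FAR: (M_SCAN) → mode=M_FOLLOW action=A_GO
6. SIG_LOST: (M_FOLLOW) → mode=M_WAIT action=A_GO
7. SIG_FAIL: (M_WAIT) → mode=M_WAIT action=A_GO
8. SIG_LOST: (M_WAIT) → mode=M_WAIT action=A_RELEASE

final mode: M_WAIT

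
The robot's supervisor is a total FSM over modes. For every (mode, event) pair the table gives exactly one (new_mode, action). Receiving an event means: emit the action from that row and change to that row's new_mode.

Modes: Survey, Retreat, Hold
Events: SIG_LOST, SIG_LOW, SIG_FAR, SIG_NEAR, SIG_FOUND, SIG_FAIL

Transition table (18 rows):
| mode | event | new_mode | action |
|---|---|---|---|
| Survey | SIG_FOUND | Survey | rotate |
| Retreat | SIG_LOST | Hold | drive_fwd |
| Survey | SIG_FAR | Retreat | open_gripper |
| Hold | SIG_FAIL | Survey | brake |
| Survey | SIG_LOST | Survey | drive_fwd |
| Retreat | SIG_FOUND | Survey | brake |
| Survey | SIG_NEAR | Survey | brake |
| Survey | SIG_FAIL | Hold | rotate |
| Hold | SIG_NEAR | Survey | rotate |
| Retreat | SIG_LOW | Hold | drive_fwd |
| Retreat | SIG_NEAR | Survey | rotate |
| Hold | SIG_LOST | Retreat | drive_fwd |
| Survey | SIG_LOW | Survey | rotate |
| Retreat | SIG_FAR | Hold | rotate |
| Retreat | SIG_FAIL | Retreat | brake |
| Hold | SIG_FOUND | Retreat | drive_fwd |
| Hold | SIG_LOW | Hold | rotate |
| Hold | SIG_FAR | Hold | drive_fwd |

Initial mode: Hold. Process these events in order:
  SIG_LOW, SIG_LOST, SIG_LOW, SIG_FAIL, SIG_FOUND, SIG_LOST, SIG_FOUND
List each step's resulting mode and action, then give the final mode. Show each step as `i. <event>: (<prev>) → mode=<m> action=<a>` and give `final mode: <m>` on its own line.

final mode: Survey

1. SIG_LOW: (Hold) → mode=Hold action=rotate
2. SIG_LOST: (Hold) → mode=Retreat action=drive_fwd
3. SIG_LOW: (Retreat) → mode=Hold action=drive_fwd
4. SIG_FAIL: (Hold) → mode=Survey action=brake
5. SIG_FOUND: (Survey) → mode=Survey action=rotate
6. SIG_LOST: (Survey) → mode=Survey action=drive_fwd
7. SIG_FOUND: (Survey) → mode=Survey action=rotate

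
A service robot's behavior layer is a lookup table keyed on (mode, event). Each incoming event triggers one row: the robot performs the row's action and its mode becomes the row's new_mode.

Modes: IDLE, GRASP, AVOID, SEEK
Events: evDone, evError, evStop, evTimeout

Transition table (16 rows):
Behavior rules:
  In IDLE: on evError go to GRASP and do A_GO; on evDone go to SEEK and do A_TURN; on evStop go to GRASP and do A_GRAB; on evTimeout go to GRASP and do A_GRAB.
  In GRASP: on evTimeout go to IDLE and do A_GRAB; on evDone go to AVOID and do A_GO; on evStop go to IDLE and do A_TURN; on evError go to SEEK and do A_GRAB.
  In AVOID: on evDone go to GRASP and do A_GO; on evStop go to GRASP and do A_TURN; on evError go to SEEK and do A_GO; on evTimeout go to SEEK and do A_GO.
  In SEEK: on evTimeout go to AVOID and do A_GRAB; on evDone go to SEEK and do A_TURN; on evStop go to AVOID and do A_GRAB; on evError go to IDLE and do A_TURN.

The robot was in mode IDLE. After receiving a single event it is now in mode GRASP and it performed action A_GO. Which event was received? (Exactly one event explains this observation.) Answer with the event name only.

try evDone: (IDLE, evDone) → (SEEK, A_TURN)
try evError: (IDLE, evError) → (GRASP, A_GO)  ← matches
try evStop: (IDLE, evStop) → (GRASP, A_GRAB)
try evTimeout: (IDLE, evTimeout) → (GRASP, A_GRAB)

evError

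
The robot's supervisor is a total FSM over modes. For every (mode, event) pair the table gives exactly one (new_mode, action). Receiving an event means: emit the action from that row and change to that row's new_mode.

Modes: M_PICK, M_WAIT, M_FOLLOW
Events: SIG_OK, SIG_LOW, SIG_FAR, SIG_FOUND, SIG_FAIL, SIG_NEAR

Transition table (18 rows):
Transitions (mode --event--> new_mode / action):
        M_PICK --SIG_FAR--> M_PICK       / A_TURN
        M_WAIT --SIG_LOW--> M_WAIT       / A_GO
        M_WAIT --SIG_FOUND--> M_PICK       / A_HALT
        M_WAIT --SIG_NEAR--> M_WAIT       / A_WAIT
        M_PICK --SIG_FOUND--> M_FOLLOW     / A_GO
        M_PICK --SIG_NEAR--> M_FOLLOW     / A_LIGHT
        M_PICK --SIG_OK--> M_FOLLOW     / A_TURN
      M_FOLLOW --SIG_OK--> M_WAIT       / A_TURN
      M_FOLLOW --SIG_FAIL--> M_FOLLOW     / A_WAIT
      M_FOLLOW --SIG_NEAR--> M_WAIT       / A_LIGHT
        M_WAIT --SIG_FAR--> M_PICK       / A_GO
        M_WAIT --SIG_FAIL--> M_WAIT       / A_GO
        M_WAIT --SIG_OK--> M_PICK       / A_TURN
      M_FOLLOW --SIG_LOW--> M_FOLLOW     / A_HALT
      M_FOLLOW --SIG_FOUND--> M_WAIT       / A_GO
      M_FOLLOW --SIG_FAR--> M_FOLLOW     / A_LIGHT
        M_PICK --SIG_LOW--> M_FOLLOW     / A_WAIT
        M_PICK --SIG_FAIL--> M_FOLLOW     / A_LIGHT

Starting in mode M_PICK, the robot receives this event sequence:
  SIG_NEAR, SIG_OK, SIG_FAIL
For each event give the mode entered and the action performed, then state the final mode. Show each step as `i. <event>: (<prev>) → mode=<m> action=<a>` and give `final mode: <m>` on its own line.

final mode: M_WAIT

1. SIG_NEAR: (M_PICK) → mode=M_FOLLOW action=A_LIGHT
2. SIG_OK: (M_FOLLOW) → mode=M_WAIT action=A_TURN
3. SIG_FAIL: (M_WAIT) → mode=M_WAIT action=A_GO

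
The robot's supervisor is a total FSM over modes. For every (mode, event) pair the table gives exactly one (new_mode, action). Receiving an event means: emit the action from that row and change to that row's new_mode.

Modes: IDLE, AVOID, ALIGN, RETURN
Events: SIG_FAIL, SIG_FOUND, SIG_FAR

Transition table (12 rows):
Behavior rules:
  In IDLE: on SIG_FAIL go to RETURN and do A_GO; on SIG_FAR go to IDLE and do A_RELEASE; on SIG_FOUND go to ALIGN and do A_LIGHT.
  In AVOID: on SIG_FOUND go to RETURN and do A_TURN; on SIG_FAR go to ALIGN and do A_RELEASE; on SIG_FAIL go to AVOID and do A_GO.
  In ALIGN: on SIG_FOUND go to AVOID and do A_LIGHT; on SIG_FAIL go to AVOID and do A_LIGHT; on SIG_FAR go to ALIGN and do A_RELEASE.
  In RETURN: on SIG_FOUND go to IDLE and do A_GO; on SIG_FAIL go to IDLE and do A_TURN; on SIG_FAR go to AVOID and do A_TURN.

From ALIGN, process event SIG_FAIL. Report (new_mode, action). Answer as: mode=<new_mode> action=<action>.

mode=AVOID action=A_LIGHT

current mode = ALIGN; filter table to that mode:
  (ALIGN, SIG_FOUND) → (AVOID, A_LIGHT)
  (ALIGN, SIG_FAIL) → (AVOID, A_LIGHT)  ← event matches
  (ALIGN, SIG_FAR) → (ALIGN, A_RELEASE)
event = SIG_FAIL selects (AVOID, A_LIGHT)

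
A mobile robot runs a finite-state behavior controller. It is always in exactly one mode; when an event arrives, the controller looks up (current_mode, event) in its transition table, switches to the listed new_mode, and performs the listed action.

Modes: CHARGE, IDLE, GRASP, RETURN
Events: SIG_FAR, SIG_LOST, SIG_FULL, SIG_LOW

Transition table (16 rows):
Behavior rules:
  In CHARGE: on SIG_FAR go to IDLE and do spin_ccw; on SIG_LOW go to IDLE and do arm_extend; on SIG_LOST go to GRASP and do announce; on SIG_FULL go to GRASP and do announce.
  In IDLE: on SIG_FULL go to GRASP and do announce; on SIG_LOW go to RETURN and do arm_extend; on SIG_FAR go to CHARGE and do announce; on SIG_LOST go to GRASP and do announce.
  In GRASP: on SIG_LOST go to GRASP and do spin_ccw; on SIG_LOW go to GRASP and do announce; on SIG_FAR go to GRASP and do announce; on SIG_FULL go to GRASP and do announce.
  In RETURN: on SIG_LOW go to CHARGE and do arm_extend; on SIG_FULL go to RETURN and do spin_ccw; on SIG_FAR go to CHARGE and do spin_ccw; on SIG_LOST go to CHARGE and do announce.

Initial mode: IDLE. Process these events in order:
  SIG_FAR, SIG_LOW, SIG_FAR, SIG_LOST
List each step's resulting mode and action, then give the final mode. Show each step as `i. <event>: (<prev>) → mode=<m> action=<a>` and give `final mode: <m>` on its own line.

1. SIG_FAR: (IDLE) → mode=CHARGE action=announce
2. SIG_LOW: (CHARGE) → mode=IDLE action=arm_extend
3. SIG_FAR: (IDLE) → mode=CHARGE action=announce
4. SIG_LOST: (CHARGE) → mode=GRASP action=announce

final mode: GRASP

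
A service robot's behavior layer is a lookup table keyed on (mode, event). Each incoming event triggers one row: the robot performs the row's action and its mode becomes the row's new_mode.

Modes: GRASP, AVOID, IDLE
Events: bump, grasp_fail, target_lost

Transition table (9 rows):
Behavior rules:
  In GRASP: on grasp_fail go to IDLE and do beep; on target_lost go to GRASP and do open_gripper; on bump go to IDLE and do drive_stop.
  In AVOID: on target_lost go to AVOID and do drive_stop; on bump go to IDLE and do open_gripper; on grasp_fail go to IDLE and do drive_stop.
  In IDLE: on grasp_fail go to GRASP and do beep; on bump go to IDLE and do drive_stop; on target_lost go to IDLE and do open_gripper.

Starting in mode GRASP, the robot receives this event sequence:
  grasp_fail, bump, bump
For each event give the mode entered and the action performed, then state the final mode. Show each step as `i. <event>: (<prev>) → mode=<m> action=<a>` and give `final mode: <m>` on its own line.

1. grasp_fail: (GRASP) → mode=IDLE action=beep
2. bump: (IDLE) → mode=IDLE action=drive_stop
3. bump: (IDLE) → mode=IDLE action=drive_stop

final mode: IDLE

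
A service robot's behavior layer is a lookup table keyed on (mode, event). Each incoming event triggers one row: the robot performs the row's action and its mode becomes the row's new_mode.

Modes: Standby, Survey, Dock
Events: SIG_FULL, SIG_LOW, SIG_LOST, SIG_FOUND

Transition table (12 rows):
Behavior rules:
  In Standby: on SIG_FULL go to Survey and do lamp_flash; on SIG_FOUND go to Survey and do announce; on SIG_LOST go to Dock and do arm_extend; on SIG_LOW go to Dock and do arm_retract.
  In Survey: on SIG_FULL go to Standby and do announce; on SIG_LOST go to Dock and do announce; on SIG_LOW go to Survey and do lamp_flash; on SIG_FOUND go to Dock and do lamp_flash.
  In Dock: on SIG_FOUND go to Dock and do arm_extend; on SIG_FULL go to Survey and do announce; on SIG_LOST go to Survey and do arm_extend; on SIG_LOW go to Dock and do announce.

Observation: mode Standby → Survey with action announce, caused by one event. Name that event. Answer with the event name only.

try SIG_FULL: (Standby, SIG_FULL) → (Survey, lamp_flash)
try SIG_LOW: (Standby, SIG_LOW) → (Dock, arm_retract)
try SIG_LOST: (Standby, SIG_LOST) → (Dock, arm_extend)
try SIG_FOUND: (Standby, SIG_FOUND) → (Survey, announce)  ← matches

SIG_FOUND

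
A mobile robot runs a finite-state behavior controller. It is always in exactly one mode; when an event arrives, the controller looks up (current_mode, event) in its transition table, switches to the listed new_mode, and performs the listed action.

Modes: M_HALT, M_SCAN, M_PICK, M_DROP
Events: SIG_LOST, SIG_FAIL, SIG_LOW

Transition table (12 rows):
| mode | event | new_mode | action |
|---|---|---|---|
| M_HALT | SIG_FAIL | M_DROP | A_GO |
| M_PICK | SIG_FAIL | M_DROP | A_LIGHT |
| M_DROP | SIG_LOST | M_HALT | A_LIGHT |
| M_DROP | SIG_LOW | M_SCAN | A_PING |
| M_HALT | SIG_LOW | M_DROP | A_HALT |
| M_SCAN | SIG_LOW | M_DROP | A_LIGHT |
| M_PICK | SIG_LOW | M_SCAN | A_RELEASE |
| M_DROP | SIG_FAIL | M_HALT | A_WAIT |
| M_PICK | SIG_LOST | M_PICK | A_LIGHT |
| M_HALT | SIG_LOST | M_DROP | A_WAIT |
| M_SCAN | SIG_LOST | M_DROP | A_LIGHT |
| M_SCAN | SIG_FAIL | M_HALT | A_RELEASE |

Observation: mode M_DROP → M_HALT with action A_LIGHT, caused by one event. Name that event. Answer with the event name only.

try SIG_LOST: (M_DROP, SIG_LOST) → (M_HALT, A_LIGHT)  ← matches
try SIG_FAIL: (M_DROP, SIG_FAIL) → (M_HALT, A_WAIT)
try SIG_LOW: (M_DROP, SIG_LOW) → (M_SCAN, A_PING)

SIG_LOST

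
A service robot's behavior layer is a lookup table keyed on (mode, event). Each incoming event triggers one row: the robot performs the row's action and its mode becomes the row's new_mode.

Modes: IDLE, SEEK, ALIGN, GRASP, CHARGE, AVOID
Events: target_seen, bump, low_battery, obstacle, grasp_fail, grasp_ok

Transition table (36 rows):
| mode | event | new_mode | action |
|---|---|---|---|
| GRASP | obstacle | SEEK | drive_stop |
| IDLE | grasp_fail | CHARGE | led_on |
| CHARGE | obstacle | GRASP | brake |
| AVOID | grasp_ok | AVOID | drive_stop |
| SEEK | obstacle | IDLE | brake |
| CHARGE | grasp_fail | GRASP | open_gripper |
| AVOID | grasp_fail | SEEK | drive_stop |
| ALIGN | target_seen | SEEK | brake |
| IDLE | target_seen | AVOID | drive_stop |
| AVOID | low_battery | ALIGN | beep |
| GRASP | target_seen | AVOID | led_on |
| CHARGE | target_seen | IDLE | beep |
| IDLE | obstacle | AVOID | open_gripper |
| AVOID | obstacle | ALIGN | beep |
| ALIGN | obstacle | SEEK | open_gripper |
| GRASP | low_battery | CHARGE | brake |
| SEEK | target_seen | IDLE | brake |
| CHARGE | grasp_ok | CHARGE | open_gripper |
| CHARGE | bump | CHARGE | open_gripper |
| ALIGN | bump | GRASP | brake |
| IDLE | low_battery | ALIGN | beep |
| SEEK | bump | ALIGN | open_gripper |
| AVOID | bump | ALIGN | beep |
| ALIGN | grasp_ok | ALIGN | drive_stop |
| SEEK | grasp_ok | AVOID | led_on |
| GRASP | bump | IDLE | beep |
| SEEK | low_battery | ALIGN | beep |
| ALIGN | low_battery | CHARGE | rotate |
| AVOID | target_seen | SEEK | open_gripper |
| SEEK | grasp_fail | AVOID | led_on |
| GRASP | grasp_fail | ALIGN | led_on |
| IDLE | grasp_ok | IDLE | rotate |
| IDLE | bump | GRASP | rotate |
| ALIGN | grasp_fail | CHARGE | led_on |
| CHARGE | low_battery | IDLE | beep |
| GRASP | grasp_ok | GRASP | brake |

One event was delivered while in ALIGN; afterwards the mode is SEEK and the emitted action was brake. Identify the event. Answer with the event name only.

try target_seen: (ALIGN, target_seen) → (SEEK, brake)  ← matches
try bump: (ALIGN, bump) → (GRASP, brake)
try low_battery: (ALIGN, low_battery) → (CHARGE, rotate)
try obstacle: (ALIGN, obstacle) → (SEEK, open_gripper)
try grasp_fail: (ALIGN, grasp_fail) → (CHARGE, led_on)
try grasp_ok: (ALIGN, grasp_ok) → (ALIGN, drive_stop)

target_seen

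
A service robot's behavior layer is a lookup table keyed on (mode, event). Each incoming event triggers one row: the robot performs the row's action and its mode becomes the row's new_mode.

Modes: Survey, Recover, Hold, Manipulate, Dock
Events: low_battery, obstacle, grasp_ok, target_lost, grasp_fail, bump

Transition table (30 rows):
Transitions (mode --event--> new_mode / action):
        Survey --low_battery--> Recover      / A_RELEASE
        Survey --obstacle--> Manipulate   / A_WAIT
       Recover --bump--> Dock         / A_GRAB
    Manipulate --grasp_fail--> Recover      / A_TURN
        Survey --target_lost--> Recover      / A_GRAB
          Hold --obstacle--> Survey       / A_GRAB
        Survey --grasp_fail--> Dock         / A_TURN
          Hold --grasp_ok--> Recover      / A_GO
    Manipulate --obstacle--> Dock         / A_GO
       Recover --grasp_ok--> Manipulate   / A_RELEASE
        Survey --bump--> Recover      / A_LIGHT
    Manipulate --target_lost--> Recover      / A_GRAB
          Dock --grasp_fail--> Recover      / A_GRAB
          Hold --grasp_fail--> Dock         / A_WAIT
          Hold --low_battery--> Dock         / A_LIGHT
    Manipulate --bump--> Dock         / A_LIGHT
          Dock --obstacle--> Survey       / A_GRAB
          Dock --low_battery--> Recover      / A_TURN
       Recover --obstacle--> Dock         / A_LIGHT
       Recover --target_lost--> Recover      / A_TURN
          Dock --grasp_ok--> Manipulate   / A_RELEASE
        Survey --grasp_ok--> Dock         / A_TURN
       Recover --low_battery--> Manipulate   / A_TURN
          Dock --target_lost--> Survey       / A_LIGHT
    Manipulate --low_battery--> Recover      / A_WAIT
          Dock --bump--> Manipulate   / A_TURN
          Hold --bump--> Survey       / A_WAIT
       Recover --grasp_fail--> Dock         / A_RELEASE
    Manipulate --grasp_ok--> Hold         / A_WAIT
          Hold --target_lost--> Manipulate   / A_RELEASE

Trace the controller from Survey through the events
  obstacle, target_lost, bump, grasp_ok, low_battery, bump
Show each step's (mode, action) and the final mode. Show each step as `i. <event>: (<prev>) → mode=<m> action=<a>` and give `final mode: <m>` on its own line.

1. obstacle: (Survey) → mode=Manipulate action=A_WAIT
2. target_lost: (Manipulate) → mode=Recover action=A_GRAB
3. bump: (Recover) → mode=Dock action=A_GRAB
4. grasp_ok: (Dock) → mode=Manipulate action=A_RELEASE
5. low_battery: (Manipulate) → mode=Recover action=A_WAIT
6. bump: (Recover) → mode=Dock action=A_GRAB

final mode: Dock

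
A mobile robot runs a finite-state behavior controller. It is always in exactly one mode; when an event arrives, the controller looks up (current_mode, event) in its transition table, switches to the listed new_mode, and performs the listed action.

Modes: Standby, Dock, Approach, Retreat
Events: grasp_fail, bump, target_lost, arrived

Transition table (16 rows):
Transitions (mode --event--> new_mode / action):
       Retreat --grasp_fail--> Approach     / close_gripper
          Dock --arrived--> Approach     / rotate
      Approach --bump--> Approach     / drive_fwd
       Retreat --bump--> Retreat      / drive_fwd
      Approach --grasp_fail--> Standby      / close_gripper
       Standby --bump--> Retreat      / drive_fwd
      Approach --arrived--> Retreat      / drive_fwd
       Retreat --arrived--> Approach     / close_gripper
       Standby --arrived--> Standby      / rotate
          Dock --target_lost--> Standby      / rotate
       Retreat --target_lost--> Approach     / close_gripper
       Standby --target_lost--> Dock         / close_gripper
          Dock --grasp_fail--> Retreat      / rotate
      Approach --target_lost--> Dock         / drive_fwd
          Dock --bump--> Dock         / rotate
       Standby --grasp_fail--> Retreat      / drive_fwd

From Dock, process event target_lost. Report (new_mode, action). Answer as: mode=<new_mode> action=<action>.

current mode = Dock; filter table to that mode:
  (Dock, arrived) → (Approach, rotate)
  (Dock, target_lost) → (Standby, rotate)  ← event matches
  (Dock, grasp_fail) → (Retreat, rotate)
  (Dock, bump) → (Dock, rotate)
event = target_lost selects (Standby, rotate)

mode=Standby action=rotate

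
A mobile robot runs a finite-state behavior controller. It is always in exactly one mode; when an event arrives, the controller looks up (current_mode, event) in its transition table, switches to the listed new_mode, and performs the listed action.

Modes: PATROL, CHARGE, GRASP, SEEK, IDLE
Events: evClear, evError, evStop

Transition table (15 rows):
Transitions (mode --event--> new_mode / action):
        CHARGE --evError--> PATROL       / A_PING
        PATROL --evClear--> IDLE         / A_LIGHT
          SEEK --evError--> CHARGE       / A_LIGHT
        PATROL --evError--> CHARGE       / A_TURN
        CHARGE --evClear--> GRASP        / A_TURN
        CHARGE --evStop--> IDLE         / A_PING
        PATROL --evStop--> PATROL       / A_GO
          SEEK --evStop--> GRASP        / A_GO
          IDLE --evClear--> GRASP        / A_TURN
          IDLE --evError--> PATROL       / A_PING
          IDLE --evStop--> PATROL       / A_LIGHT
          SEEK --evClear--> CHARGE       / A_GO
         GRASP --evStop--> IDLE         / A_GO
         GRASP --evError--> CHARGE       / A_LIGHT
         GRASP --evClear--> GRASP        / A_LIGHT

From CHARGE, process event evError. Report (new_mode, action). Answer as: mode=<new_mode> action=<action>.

mode=PATROL action=A_PING

current mode = CHARGE; filter table to that mode:
  (CHARGE, evError) → (PATROL, A_PING)  ← event matches
  (CHARGE, evClear) → (GRASP, A_TURN)
  (CHARGE, evStop) → (IDLE, A_PING)
event = evError selects (PATROL, A_PING)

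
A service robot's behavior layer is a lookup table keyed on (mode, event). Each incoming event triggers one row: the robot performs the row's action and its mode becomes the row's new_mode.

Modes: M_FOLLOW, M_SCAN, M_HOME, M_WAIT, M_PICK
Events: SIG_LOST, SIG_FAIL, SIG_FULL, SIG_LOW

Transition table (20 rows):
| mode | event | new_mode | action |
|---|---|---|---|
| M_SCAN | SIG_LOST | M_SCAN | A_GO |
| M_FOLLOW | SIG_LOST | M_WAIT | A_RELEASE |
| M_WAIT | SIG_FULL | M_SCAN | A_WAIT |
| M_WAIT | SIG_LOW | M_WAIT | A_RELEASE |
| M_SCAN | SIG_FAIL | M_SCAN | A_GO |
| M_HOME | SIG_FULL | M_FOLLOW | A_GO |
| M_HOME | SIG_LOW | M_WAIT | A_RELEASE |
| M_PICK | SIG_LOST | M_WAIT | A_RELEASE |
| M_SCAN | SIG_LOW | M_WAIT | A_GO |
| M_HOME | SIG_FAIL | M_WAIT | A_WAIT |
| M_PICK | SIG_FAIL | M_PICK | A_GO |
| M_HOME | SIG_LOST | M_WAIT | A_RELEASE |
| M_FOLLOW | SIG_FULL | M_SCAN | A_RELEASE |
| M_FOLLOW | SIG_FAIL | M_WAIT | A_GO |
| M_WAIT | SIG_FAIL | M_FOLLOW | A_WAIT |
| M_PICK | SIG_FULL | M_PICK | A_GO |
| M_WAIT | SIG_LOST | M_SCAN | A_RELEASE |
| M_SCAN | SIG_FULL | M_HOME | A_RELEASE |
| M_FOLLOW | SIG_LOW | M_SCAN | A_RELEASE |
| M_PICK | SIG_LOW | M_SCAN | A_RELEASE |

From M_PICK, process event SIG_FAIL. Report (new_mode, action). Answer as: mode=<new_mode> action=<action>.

mode=M_PICK action=A_GO

current mode = M_PICK; filter table to that mode:
  (M_PICK, SIG_LOST) → (M_WAIT, A_RELEASE)
  (M_PICK, SIG_FAIL) → (M_PICK, A_GO)  ← event matches
  (M_PICK, SIG_FULL) → (M_PICK, A_GO)
  (M_PICK, SIG_LOW) → (M_SCAN, A_RELEASE)
event = SIG_FAIL selects (M_PICK, A_GO)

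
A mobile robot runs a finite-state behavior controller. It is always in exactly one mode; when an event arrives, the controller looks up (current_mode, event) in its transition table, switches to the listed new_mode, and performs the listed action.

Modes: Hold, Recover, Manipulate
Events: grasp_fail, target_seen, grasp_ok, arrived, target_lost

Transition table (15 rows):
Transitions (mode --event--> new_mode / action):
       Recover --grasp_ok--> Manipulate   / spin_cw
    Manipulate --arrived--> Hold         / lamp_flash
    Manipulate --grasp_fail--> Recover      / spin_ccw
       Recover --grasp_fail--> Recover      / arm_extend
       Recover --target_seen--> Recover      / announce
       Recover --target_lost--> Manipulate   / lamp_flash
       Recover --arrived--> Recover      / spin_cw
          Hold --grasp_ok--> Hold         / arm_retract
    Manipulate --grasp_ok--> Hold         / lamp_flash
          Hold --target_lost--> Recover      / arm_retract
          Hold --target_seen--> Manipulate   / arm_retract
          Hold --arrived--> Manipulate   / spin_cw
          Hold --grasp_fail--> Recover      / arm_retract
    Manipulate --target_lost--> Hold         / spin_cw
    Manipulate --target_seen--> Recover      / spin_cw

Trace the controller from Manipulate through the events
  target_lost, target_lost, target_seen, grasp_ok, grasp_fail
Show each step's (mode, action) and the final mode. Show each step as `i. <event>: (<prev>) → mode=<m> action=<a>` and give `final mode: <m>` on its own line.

1. target_lost: (Manipulate) → mode=Hold action=spin_cw
2. target_lost: (Hold) → mode=Recover action=arm_retract
3. target_seen: (Recover) → mode=Recover action=announce
4. grasp_ok: (Recover) → mode=Manipulate action=spin_cw
5. grasp_fail: (Manipulate) → mode=Recover action=spin_ccw

final mode: Recover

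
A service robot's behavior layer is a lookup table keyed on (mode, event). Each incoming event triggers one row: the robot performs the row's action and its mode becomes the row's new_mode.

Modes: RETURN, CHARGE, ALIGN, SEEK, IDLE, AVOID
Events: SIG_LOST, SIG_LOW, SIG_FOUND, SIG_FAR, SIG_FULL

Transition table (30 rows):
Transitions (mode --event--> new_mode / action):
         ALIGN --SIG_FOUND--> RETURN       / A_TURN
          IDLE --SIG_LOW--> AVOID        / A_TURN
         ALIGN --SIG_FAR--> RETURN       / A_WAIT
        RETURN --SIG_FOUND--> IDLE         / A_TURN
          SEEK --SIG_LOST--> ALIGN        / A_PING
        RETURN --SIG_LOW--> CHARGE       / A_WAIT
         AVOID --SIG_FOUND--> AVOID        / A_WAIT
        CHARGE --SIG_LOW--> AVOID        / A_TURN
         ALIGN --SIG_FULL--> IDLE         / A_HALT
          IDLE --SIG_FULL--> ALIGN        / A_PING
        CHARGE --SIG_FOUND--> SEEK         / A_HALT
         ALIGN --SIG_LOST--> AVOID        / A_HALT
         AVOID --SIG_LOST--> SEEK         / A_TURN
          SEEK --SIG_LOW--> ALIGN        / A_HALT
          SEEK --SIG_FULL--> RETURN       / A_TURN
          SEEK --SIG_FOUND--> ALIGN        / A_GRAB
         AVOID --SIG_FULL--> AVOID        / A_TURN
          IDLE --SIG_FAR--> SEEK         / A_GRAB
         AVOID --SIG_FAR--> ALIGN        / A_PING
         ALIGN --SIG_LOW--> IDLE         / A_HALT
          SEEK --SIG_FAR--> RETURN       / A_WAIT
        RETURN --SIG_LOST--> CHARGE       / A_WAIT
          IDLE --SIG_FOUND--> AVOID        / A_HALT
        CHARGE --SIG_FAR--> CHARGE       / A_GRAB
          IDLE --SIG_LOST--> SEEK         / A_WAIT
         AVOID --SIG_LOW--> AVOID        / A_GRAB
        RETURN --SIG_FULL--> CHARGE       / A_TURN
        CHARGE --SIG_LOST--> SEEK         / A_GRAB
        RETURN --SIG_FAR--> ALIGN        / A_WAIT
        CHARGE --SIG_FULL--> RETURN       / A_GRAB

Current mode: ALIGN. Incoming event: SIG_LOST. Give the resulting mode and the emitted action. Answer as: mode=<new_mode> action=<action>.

current mode = ALIGN; filter table to that mode:
  (ALIGN, SIG_FOUND) → (RETURN, A_TURN)
  (ALIGN, SIG_FAR) → (RETURN, A_WAIT)
  (ALIGN, SIG_FULL) → (IDLE, A_HALT)
  (ALIGN, SIG_LOST) → (AVOID, A_HALT)  ← event matches
  (ALIGN, SIG_LOW) → (IDLE, A_HALT)
event = SIG_LOST selects (AVOID, A_HALT)

mode=AVOID action=A_HALT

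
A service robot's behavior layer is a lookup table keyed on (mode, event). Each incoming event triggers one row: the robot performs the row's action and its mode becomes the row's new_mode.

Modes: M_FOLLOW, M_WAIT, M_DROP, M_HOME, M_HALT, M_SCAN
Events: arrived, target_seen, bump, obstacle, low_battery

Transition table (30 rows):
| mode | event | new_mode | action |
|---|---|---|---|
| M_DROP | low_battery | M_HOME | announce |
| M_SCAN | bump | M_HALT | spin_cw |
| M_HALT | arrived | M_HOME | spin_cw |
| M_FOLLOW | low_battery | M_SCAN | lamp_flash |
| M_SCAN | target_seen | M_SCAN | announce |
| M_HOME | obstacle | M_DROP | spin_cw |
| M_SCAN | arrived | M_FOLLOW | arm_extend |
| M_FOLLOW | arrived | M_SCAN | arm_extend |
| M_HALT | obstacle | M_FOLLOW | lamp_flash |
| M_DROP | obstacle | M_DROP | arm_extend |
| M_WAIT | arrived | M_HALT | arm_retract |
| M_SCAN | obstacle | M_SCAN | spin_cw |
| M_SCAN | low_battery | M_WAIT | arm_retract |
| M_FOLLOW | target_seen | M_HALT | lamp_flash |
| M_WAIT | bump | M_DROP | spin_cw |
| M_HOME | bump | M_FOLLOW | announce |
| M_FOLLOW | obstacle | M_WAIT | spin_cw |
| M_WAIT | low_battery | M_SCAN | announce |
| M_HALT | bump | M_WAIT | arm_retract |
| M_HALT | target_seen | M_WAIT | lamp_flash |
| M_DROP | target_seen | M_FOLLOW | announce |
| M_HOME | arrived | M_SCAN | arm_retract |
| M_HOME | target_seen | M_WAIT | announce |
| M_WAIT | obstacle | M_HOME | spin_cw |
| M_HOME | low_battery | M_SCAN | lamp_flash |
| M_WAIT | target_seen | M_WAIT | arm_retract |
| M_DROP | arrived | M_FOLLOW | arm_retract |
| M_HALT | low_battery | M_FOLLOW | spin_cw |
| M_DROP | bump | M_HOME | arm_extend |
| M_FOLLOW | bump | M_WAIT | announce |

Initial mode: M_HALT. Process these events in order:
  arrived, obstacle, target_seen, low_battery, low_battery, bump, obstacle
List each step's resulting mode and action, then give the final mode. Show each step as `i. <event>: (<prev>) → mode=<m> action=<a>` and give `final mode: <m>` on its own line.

1. arrived: (M_HALT) → mode=M_HOME action=spin_cw
2. obstacle: (M_HOME) → mode=M_DROP action=spin_cw
3. target_seen: (M_DROP) → mode=M_FOLLOW action=announce
4. low_battery: (M_FOLLOW) → mode=M_SCAN action=lamp_flash
5. low_battery: (M_SCAN) → mode=M_WAIT action=arm_retract
6. bump: (M_WAIT) → mode=M_DROP action=spin_cw
7. obstacle: (M_DROP) → mode=M_DROP action=arm_extend

final mode: M_DROP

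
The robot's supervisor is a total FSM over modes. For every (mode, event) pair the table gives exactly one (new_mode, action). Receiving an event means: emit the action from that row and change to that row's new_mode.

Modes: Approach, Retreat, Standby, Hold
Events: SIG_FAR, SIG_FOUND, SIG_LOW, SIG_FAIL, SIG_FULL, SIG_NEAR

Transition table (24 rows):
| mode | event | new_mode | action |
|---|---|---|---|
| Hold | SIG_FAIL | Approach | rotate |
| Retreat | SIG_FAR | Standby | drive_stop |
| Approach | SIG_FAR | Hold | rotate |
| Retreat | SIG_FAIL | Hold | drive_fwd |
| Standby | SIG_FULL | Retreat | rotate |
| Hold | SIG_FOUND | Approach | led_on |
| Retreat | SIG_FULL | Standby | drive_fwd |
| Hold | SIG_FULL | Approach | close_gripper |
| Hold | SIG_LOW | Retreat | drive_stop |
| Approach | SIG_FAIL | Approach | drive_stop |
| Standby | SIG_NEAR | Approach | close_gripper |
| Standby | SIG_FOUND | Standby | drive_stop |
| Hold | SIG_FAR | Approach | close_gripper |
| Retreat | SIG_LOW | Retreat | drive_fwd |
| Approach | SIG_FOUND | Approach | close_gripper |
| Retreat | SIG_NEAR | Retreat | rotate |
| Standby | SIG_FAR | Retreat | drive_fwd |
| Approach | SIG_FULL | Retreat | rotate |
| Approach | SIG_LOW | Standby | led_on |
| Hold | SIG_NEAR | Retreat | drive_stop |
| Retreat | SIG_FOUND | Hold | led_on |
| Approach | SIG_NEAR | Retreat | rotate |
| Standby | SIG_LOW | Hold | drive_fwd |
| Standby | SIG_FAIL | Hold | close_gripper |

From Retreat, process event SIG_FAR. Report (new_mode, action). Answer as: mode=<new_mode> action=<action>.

mode=Standby action=drive_stop

current mode = Retreat; filter table to that mode:
  (Retreat, SIG_FAR) → (Standby, drive_stop)  ← event matches
  (Retreat, SIG_FAIL) → (Hold, drive_fwd)
  (Retreat, SIG_FULL) → (Standby, drive_fwd)
  (Retreat, SIG_LOW) → (Retreat, drive_fwd)
  (Retreat, SIG_NEAR) → (Retreat, rotate)
  (Retreat, SIG_FOUND) → (Hold, led_on)
event = SIG_FAR selects (Standby, drive_stop)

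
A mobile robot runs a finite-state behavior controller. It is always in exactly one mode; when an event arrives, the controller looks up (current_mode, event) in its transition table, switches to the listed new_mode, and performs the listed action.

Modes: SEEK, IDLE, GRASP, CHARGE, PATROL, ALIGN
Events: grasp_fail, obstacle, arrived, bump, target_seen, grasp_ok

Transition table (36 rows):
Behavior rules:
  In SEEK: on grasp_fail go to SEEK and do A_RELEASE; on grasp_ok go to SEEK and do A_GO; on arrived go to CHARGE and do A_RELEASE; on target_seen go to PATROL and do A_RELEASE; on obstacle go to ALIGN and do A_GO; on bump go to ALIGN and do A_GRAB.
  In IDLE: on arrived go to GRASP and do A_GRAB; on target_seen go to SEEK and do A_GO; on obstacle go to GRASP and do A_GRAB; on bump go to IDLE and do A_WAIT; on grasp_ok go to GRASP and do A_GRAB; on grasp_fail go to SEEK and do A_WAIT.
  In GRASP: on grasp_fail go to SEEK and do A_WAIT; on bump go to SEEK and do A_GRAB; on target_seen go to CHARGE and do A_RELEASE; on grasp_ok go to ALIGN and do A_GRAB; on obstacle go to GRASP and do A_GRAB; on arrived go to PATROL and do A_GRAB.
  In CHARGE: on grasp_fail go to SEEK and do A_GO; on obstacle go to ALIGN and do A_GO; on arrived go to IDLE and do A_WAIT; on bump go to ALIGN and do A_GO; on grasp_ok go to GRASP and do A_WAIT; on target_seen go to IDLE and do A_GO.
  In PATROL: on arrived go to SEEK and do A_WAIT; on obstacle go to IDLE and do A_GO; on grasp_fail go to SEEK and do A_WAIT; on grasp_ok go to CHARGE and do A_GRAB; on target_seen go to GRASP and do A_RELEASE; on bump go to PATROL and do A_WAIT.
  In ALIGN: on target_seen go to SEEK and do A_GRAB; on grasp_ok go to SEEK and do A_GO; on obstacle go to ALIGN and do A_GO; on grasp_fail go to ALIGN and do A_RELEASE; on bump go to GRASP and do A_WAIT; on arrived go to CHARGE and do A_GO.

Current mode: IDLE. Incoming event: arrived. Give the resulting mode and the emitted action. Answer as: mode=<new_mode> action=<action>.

mode=GRASP action=A_GRAB

current mode = IDLE; filter table to that mode:
  (IDLE, arrived) → (GRASP, A_GRAB)  ← event matches
  (IDLE, target_seen) → (SEEK, A_GO)
  (IDLE, obstacle) → (GRASP, A_GRAB)
  (IDLE, bump) → (IDLE, A_WAIT)
  (IDLE, grasp_ok) → (GRASP, A_GRAB)
  (IDLE, grasp_fail) → (SEEK, A_WAIT)
event = arrived selects (GRASP, A_GRAB)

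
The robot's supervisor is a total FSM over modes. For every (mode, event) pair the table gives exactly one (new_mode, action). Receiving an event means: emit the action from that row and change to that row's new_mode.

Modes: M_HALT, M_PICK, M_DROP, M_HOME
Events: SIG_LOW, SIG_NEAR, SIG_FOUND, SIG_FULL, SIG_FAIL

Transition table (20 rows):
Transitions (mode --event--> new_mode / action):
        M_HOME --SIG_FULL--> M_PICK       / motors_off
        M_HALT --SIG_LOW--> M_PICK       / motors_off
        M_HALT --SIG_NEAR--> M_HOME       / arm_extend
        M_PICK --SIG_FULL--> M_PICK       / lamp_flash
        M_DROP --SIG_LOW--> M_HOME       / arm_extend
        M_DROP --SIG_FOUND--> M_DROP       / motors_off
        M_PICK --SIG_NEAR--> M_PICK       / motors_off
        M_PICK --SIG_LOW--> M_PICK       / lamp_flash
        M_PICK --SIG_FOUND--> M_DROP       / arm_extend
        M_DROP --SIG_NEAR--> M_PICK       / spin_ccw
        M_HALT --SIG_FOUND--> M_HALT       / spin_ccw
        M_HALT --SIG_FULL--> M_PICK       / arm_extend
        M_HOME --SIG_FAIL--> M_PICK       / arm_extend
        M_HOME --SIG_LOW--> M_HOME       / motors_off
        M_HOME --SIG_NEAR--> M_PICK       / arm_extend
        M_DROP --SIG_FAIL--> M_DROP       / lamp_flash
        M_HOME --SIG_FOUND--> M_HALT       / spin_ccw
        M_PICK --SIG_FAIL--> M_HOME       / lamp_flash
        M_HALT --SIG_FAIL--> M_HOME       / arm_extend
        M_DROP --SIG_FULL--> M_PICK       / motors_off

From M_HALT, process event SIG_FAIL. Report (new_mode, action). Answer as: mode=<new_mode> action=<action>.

current mode = M_HALT; filter table to that mode:
  (M_HALT, SIG_LOW) → (M_PICK, motors_off)
  (M_HALT, SIG_NEAR) → (M_HOME, arm_extend)
  (M_HALT, SIG_FOUND) → (M_HALT, spin_ccw)
  (M_HALT, SIG_FULL) → (M_PICK, arm_extend)
  (M_HALT, SIG_FAIL) → (M_HOME, arm_extend)  ← event matches
event = SIG_FAIL selects (M_HOME, arm_extend)

mode=M_HOME action=arm_extend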